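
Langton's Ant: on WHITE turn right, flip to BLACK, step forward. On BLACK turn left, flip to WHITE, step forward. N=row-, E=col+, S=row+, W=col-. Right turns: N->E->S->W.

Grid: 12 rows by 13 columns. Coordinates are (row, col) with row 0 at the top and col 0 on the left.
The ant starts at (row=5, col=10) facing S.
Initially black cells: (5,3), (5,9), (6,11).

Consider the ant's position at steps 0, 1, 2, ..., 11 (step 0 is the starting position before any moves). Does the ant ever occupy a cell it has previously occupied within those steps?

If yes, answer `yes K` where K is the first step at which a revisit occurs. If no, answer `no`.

Answer: yes 5

Derivation:
Step 1: on WHITE (5,10): turn R to W, flip to black, move to (5,9). |black|=4 — new cell
Step 2: on BLACK (5,9): turn L to S, flip to white, move to (6,9). |black|=3 — new cell
Step 3: on WHITE (6,9): turn R to W, flip to black, move to (6,8). |black|=4 — new cell
Step 4: on WHITE (6,8): turn R to N, flip to black, move to (5,8). |black|=5 — new cell
Step 5: on WHITE (5,8): turn R to E, flip to black, move to (5,9). |black|=6 — REVISIT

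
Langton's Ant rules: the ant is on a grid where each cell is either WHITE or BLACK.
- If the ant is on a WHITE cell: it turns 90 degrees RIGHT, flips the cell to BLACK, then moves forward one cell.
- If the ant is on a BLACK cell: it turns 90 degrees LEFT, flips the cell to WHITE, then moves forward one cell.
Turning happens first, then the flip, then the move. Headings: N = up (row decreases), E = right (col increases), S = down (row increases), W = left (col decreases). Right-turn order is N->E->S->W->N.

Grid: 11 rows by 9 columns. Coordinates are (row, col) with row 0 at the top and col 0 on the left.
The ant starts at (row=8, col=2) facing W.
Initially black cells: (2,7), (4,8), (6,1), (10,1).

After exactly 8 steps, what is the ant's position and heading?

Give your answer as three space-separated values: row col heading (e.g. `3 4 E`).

Answer: 8 2 E

Derivation:
Step 1: on WHITE (8,2): turn R to N, flip to black, move to (7,2). |black|=5
Step 2: on WHITE (7,2): turn R to E, flip to black, move to (7,3). |black|=6
Step 3: on WHITE (7,3): turn R to S, flip to black, move to (8,3). |black|=7
Step 4: on WHITE (8,3): turn R to W, flip to black, move to (8,2). |black|=8
Step 5: on BLACK (8,2): turn L to S, flip to white, move to (9,2). |black|=7
Step 6: on WHITE (9,2): turn R to W, flip to black, move to (9,1). |black|=8
Step 7: on WHITE (9,1): turn R to N, flip to black, move to (8,1). |black|=9
Step 8: on WHITE (8,1): turn R to E, flip to black, move to (8,2). |black|=10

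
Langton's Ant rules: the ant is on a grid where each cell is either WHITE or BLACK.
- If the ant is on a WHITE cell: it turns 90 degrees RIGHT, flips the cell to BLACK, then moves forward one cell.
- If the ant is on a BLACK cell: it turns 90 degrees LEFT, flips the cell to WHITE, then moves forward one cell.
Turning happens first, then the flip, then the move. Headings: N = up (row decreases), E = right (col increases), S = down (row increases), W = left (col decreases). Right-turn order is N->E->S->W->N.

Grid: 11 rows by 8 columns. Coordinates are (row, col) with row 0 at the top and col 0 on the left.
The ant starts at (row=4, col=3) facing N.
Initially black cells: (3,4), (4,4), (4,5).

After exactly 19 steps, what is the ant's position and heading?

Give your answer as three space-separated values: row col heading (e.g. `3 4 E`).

Step 1: on WHITE (4,3): turn R to E, flip to black, move to (4,4). |black|=4
Step 2: on BLACK (4,4): turn L to N, flip to white, move to (3,4). |black|=3
Step 3: on BLACK (3,4): turn L to W, flip to white, move to (3,3). |black|=2
Step 4: on WHITE (3,3): turn R to N, flip to black, move to (2,3). |black|=3
Step 5: on WHITE (2,3): turn R to E, flip to black, move to (2,4). |black|=4
Step 6: on WHITE (2,4): turn R to S, flip to black, move to (3,4). |black|=5
Step 7: on WHITE (3,4): turn R to W, flip to black, move to (3,3). |black|=6
Step 8: on BLACK (3,3): turn L to S, flip to white, move to (4,3). |black|=5
Step 9: on BLACK (4,3): turn L to E, flip to white, move to (4,4). |black|=4
Step 10: on WHITE (4,4): turn R to S, flip to black, move to (5,4). |black|=5
Step 11: on WHITE (5,4): turn R to W, flip to black, move to (5,3). |black|=6
Step 12: on WHITE (5,3): turn R to N, flip to black, move to (4,3). |black|=7
Step 13: on WHITE (4,3): turn R to E, flip to black, move to (4,4). |black|=8
Step 14: on BLACK (4,4): turn L to N, flip to white, move to (3,4). |black|=7
Step 15: on BLACK (3,4): turn L to W, flip to white, move to (3,3). |black|=6
Step 16: on WHITE (3,3): turn R to N, flip to black, move to (2,3). |black|=7
Step 17: on BLACK (2,3): turn L to W, flip to white, move to (2,2). |black|=6
Step 18: on WHITE (2,2): turn R to N, flip to black, move to (1,2). |black|=7
Step 19: on WHITE (1,2): turn R to E, flip to black, move to (1,3). |black|=8

Answer: 1 3 E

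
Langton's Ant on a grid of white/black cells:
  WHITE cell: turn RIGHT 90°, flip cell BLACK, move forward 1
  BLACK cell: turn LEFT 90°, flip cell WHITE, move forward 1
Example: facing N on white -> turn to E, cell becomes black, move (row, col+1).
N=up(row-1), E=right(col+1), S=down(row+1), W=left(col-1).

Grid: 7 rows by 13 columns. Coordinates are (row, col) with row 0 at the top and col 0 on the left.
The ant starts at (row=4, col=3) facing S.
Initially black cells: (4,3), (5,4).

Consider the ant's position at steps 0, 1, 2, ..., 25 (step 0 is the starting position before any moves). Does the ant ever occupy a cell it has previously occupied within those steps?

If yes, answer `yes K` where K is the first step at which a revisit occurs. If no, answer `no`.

Step 1: on BLACK (4,3): turn L to E, flip to white, move to (4,4). |black|=1 — new cell
Step 2: on WHITE (4,4): turn R to S, flip to black, move to (5,4). |black|=2 — new cell
Step 3: on BLACK (5,4): turn L to E, flip to white, move to (5,5). |black|=1 — new cell
Step 4: on WHITE (5,5): turn R to S, flip to black, move to (6,5). |black|=2 — new cell
Step 5: on WHITE (6,5): turn R to W, flip to black, move to (6,4). |black|=3 — new cell
Step 6: on WHITE (6,4): turn R to N, flip to black, move to (5,4). |black|=4 — REVISIT

Answer: yes 6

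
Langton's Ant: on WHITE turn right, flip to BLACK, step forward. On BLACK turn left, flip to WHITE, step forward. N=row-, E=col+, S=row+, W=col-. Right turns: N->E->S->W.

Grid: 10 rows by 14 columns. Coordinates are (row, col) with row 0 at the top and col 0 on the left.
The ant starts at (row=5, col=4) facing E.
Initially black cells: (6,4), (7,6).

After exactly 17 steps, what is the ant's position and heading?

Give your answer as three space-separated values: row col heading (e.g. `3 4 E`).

Step 1: on WHITE (5,4): turn R to S, flip to black, move to (6,4). |black|=3
Step 2: on BLACK (6,4): turn L to E, flip to white, move to (6,5). |black|=2
Step 3: on WHITE (6,5): turn R to S, flip to black, move to (7,5). |black|=3
Step 4: on WHITE (7,5): turn R to W, flip to black, move to (7,4). |black|=4
Step 5: on WHITE (7,4): turn R to N, flip to black, move to (6,4). |black|=5
Step 6: on WHITE (6,4): turn R to E, flip to black, move to (6,5). |black|=6
Step 7: on BLACK (6,5): turn L to N, flip to white, move to (5,5). |black|=5
Step 8: on WHITE (5,5): turn R to E, flip to black, move to (5,6). |black|=6
Step 9: on WHITE (5,6): turn R to S, flip to black, move to (6,6). |black|=7
Step 10: on WHITE (6,6): turn R to W, flip to black, move to (6,5). |black|=8
Step 11: on WHITE (6,5): turn R to N, flip to black, move to (5,5). |black|=9
Step 12: on BLACK (5,5): turn L to W, flip to white, move to (5,4). |black|=8
Step 13: on BLACK (5,4): turn L to S, flip to white, move to (6,4). |black|=7
Step 14: on BLACK (6,4): turn L to E, flip to white, move to (6,5). |black|=6
Step 15: on BLACK (6,5): turn L to N, flip to white, move to (5,5). |black|=5
Step 16: on WHITE (5,5): turn R to E, flip to black, move to (5,6). |black|=6
Step 17: on BLACK (5,6): turn L to N, flip to white, move to (4,6). |black|=5

Answer: 4 6 N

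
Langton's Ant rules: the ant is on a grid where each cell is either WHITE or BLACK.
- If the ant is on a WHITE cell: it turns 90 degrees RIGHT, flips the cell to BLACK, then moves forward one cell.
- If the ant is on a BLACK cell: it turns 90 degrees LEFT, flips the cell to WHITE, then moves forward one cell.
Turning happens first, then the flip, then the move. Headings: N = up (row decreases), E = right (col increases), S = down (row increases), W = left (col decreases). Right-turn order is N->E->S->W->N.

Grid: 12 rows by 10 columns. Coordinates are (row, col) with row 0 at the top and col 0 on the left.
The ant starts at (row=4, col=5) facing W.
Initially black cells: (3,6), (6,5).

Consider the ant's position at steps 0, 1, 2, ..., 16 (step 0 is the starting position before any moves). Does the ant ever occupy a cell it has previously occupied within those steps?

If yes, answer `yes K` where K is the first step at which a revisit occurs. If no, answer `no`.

Step 1: on WHITE (4,5): turn R to N, flip to black, move to (3,5). |black|=3 — new cell
Step 2: on WHITE (3,5): turn R to E, flip to black, move to (3,6). |black|=4 — new cell
Step 3: on BLACK (3,6): turn L to N, flip to white, move to (2,6). |black|=3 — new cell
Step 4: on WHITE (2,6): turn R to E, flip to black, move to (2,7). |black|=4 — new cell
Step 5: on WHITE (2,7): turn R to S, flip to black, move to (3,7). |black|=5 — new cell
Step 6: on WHITE (3,7): turn R to W, flip to black, move to (3,6). |black|=6 — REVISIT

Answer: yes 6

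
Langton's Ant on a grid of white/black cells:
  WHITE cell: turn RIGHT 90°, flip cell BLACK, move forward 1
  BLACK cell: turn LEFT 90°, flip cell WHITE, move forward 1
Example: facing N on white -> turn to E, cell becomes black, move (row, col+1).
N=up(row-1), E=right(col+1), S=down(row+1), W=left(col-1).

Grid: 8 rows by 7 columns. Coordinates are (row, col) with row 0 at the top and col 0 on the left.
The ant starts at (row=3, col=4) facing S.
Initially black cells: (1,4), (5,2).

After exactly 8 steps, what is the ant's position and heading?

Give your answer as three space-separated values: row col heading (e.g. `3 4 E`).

Answer: 3 4 N

Derivation:
Step 1: on WHITE (3,4): turn R to W, flip to black, move to (3,3). |black|=3
Step 2: on WHITE (3,3): turn R to N, flip to black, move to (2,3). |black|=4
Step 3: on WHITE (2,3): turn R to E, flip to black, move to (2,4). |black|=5
Step 4: on WHITE (2,4): turn R to S, flip to black, move to (3,4). |black|=6
Step 5: on BLACK (3,4): turn L to E, flip to white, move to (3,5). |black|=5
Step 6: on WHITE (3,5): turn R to S, flip to black, move to (4,5). |black|=6
Step 7: on WHITE (4,5): turn R to W, flip to black, move to (4,4). |black|=7
Step 8: on WHITE (4,4): turn R to N, flip to black, move to (3,4). |black|=8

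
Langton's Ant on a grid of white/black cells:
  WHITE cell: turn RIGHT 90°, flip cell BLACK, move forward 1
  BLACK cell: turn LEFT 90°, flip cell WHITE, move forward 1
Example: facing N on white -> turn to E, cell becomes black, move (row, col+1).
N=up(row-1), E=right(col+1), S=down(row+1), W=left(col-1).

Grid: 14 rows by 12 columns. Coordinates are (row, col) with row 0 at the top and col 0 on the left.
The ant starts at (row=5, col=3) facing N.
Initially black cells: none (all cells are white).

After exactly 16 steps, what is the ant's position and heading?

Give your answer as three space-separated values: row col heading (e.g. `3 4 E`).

Step 1: on WHITE (5,3): turn R to E, flip to black, move to (5,4). |black|=1
Step 2: on WHITE (5,4): turn R to S, flip to black, move to (6,4). |black|=2
Step 3: on WHITE (6,4): turn R to W, flip to black, move to (6,3). |black|=3
Step 4: on WHITE (6,3): turn R to N, flip to black, move to (5,3). |black|=4
Step 5: on BLACK (5,3): turn L to W, flip to white, move to (5,2). |black|=3
Step 6: on WHITE (5,2): turn R to N, flip to black, move to (4,2). |black|=4
Step 7: on WHITE (4,2): turn R to E, flip to black, move to (4,3). |black|=5
Step 8: on WHITE (4,3): turn R to S, flip to black, move to (5,3). |black|=6
Step 9: on WHITE (5,3): turn R to W, flip to black, move to (5,2). |black|=7
Step 10: on BLACK (5,2): turn L to S, flip to white, move to (6,2). |black|=6
Step 11: on WHITE (6,2): turn R to W, flip to black, move to (6,1). |black|=7
Step 12: on WHITE (6,1): turn R to N, flip to black, move to (5,1). |black|=8
Step 13: on WHITE (5,1): turn R to E, flip to black, move to (5,2). |black|=9
Step 14: on WHITE (5,2): turn R to S, flip to black, move to (6,2). |black|=10
Step 15: on BLACK (6,2): turn L to E, flip to white, move to (6,3). |black|=9
Step 16: on BLACK (6,3): turn L to N, flip to white, move to (5,3). |black|=8

Answer: 5 3 N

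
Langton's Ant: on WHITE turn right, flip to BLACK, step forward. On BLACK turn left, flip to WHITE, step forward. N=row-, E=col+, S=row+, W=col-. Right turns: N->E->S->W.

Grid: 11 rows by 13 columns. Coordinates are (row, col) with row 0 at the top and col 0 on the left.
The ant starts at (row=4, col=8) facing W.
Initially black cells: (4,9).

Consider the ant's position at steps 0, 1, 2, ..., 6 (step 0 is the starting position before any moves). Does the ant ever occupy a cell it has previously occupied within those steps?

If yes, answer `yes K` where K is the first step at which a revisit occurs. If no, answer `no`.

Step 1: on WHITE (4,8): turn R to N, flip to black, move to (3,8). |black|=2 — new cell
Step 2: on WHITE (3,8): turn R to E, flip to black, move to (3,9). |black|=3 — new cell
Step 3: on WHITE (3,9): turn R to S, flip to black, move to (4,9). |black|=4 — new cell
Step 4: on BLACK (4,9): turn L to E, flip to white, move to (4,10). |black|=3 — new cell
Step 5: on WHITE (4,10): turn R to S, flip to black, move to (5,10). |black|=4 — new cell
Step 6: on WHITE (5,10): turn R to W, flip to black, move to (5,9). |black|=5 — new cell
No revisit within 6 steps.

Answer: no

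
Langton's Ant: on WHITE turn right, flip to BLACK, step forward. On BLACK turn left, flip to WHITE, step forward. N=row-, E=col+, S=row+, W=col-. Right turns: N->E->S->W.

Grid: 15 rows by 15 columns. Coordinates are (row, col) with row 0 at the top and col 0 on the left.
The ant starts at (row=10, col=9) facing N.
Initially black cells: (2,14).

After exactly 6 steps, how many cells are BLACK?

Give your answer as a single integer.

Step 1: on WHITE (10,9): turn R to E, flip to black, move to (10,10). |black|=2
Step 2: on WHITE (10,10): turn R to S, flip to black, move to (11,10). |black|=3
Step 3: on WHITE (11,10): turn R to W, flip to black, move to (11,9). |black|=4
Step 4: on WHITE (11,9): turn R to N, flip to black, move to (10,9). |black|=5
Step 5: on BLACK (10,9): turn L to W, flip to white, move to (10,8). |black|=4
Step 6: on WHITE (10,8): turn R to N, flip to black, move to (9,8). |black|=5

Answer: 5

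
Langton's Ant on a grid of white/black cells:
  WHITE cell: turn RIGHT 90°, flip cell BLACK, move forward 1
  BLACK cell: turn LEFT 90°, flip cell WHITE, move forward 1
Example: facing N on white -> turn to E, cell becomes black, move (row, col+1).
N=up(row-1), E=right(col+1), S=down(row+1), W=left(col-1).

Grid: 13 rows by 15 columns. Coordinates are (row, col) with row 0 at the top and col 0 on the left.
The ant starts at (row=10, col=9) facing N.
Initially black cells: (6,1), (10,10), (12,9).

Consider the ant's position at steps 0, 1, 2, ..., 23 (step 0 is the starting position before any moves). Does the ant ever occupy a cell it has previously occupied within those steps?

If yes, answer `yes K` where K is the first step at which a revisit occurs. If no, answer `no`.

Step 1: on WHITE (10,9): turn R to E, flip to black, move to (10,10). |black|=4 — new cell
Step 2: on BLACK (10,10): turn L to N, flip to white, move to (9,10). |black|=3 — new cell
Step 3: on WHITE (9,10): turn R to E, flip to black, move to (9,11). |black|=4 — new cell
Step 4: on WHITE (9,11): turn R to S, flip to black, move to (10,11). |black|=5 — new cell
Step 5: on WHITE (10,11): turn R to W, flip to black, move to (10,10). |black|=6 — REVISIT

Answer: yes 5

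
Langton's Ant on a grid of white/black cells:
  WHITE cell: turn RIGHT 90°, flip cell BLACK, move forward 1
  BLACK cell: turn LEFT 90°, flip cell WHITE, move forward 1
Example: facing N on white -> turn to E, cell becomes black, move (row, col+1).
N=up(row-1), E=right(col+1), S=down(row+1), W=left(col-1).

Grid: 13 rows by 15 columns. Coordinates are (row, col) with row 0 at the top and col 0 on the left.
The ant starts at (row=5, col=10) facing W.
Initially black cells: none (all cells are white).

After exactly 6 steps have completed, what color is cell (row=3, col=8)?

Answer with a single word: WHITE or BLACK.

Answer: WHITE

Derivation:
Step 1: on WHITE (5,10): turn R to N, flip to black, move to (4,10). |black|=1
Step 2: on WHITE (4,10): turn R to E, flip to black, move to (4,11). |black|=2
Step 3: on WHITE (4,11): turn R to S, flip to black, move to (5,11). |black|=3
Step 4: on WHITE (5,11): turn R to W, flip to black, move to (5,10). |black|=4
Step 5: on BLACK (5,10): turn L to S, flip to white, move to (6,10). |black|=3
Step 6: on WHITE (6,10): turn R to W, flip to black, move to (6,9). |black|=4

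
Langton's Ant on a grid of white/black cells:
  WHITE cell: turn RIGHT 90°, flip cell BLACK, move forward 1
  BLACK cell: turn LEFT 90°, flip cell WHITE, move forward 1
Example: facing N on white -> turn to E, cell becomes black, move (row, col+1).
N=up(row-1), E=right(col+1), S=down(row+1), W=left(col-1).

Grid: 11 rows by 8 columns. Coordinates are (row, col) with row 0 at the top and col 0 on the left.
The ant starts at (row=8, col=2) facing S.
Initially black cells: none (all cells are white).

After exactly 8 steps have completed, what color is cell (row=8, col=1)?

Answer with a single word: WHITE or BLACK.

Step 1: on WHITE (8,2): turn R to W, flip to black, move to (8,1). |black|=1
Step 2: on WHITE (8,1): turn R to N, flip to black, move to (7,1). |black|=2
Step 3: on WHITE (7,1): turn R to E, flip to black, move to (7,2). |black|=3
Step 4: on WHITE (7,2): turn R to S, flip to black, move to (8,2). |black|=4
Step 5: on BLACK (8,2): turn L to E, flip to white, move to (8,3). |black|=3
Step 6: on WHITE (8,3): turn R to S, flip to black, move to (9,3). |black|=4
Step 7: on WHITE (9,3): turn R to W, flip to black, move to (9,2). |black|=5
Step 8: on WHITE (9,2): turn R to N, flip to black, move to (8,2). |black|=6

Answer: BLACK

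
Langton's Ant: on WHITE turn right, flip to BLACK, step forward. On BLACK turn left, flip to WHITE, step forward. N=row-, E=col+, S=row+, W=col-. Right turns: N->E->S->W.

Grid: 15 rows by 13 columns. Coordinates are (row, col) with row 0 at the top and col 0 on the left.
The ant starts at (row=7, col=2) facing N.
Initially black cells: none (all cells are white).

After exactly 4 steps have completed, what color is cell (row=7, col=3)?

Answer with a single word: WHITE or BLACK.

Answer: BLACK

Derivation:
Step 1: on WHITE (7,2): turn R to E, flip to black, move to (7,3). |black|=1
Step 2: on WHITE (7,3): turn R to S, flip to black, move to (8,3). |black|=2
Step 3: on WHITE (8,3): turn R to W, flip to black, move to (8,2). |black|=3
Step 4: on WHITE (8,2): turn R to N, flip to black, move to (7,2). |black|=4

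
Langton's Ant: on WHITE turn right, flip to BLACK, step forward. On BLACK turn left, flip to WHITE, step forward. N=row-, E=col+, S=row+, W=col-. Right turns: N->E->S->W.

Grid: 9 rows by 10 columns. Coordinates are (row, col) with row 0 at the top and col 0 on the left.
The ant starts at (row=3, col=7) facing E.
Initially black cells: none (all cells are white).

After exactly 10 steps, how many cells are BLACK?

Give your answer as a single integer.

Step 1: on WHITE (3,7): turn R to S, flip to black, move to (4,7). |black|=1
Step 2: on WHITE (4,7): turn R to W, flip to black, move to (4,6). |black|=2
Step 3: on WHITE (4,6): turn R to N, flip to black, move to (3,6). |black|=3
Step 4: on WHITE (3,6): turn R to E, flip to black, move to (3,7). |black|=4
Step 5: on BLACK (3,7): turn L to N, flip to white, move to (2,7). |black|=3
Step 6: on WHITE (2,7): turn R to E, flip to black, move to (2,8). |black|=4
Step 7: on WHITE (2,8): turn R to S, flip to black, move to (3,8). |black|=5
Step 8: on WHITE (3,8): turn R to W, flip to black, move to (3,7). |black|=6
Step 9: on WHITE (3,7): turn R to N, flip to black, move to (2,7). |black|=7
Step 10: on BLACK (2,7): turn L to W, flip to white, move to (2,6). |black|=6

Answer: 6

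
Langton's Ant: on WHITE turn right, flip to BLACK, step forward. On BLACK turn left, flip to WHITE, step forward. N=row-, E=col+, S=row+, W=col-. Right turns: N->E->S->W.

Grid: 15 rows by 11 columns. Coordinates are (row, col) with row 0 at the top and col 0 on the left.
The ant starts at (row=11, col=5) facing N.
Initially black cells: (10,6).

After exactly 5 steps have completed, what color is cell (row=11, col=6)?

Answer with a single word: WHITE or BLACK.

Answer: BLACK

Derivation:
Step 1: on WHITE (11,5): turn R to E, flip to black, move to (11,6). |black|=2
Step 2: on WHITE (11,6): turn R to S, flip to black, move to (12,6). |black|=3
Step 3: on WHITE (12,6): turn R to W, flip to black, move to (12,5). |black|=4
Step 4: on WHITE (12,5): turn R to N, flip to black, move to (11,5). |black|=5
Step 5: on BLACK (11,5): turn L to W, flip to white, move to (11,4). |black|=4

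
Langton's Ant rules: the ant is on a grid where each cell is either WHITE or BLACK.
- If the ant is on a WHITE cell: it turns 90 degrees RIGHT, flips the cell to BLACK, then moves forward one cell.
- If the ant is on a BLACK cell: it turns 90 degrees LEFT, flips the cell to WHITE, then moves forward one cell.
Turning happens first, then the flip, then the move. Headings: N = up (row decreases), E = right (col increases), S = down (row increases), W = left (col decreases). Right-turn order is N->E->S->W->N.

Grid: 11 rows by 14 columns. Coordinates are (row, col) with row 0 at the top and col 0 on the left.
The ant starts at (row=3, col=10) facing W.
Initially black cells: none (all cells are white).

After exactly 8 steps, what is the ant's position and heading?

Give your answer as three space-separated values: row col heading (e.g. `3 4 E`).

Answer: 3 10 E

Derivation:
Step 1: on WHITE (3,10): turn R to N, flip to black, move to (2,10). |black|=1
Step 2: on WHITE (2,10): turn R to E, flip to black, move to (2,11). |black|=2
Step 3: on WHITE (2,11): turn R to S, flip to black, move to (3,11). |black|=3
Step 4: on WHITE (3,11): turn R to W, flip to black, move to (3,10). |black|=4
Step 5: on BLACK (3,10): turn L to S, flip to white, move to (4,10). |black|=3
Step 6: on WHITE (4,10): turn R to W, flip to black, move to (4,9). |black|=4
Step 7: on WHITE (4,9): turn R to N, flip to black, move to (3,9). |black|=5
Step 8: on WHITE (3,9): turn R to E, flip to black, move to (3,10). |black|=6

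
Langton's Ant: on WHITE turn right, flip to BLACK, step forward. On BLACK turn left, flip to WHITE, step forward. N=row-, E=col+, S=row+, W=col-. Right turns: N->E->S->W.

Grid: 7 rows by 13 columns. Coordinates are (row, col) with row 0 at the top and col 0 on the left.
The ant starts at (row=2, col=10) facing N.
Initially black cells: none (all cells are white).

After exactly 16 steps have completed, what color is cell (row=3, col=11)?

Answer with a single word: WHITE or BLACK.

Step 1: on WHITE (2,10): turn R to E, flip to black, move to (2,11). |black|=1
Step 2: on WHITE (2,11): turn R to S, flip to black, move to (3,11). |black|=2
Step 3: on WHITE (3,11): turn R to W, flip to black, move to (3,10). |black|=3
Step 4: on WHITE (3,10): turn R to N, flip to black, move to (2,10). |black|=4
Step 5: on BLACK (2,10): turn L to W, flip to white, move to (2,9). |black|=3
Step 6: on WHITE (2,9): turn R to N, flip to black, move to (1,9). |black|=4
Step 7: on WHITE (1,9): turn R to E, flip to black, move to (1,10). |black|=5
Step 8: on WHITE (1,10): turn R to S, flip to black, move to (2,10). |black|=6
Step 9: on WHITE (2,10): turn R to W, flip to black, move to (2,9). |black|=7
Step 10: on BLACK (2,9): turn L to S, flip to white, move to (3,9). |black|=6
Step 11: on WHITE (3,9): turn R to W, flip to black, move to (3,8). |black|=7
Step 12: on WHITE (3,8): turn R to N, flip to black, move to (2,8). |black|=8
Step 13: on WHITE (2,8): turn R to E, flip to black, move to (2,9). |black|=9
Step 14: on WHITE (2,9): turn R to S, flip to black, move to (3,9). |black|=10
Step 15: on BLACK (3,9): turn L to E, flip to white, move to (3,10). |black|=9
Step 16: on BLACK (3,10): turn L to N, flip to white, move to (2,10). |black|=8

Answer: BLACK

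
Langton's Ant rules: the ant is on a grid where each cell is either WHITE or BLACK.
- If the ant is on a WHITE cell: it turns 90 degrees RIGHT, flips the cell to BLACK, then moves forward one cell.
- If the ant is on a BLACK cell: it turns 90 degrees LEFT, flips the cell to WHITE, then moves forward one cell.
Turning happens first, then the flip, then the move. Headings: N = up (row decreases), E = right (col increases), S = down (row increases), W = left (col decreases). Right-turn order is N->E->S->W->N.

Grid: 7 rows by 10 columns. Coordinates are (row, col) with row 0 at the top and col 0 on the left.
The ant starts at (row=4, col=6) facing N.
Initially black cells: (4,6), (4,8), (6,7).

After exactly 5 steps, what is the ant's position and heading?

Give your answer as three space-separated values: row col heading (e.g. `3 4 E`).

Step 1: on BLACK (4,6): turn L to W, flip to white, move to (4,5). |black|=2
Step 2: on WHITE (4,5): turn R to N, flip to black, move to (3,5). |black|=3
Step 3: on WHITE (3,5): turn R to E, flip to black, move to (3,6). |black|=4
Step 4: on WHITE (3,6): turn R to S, flip to black, move to (4,6). |black|=5
Step 5: on WHITE (4,6): turn R to W, flip to black, move to (4,5). |black|=6

Answer: 4 5 W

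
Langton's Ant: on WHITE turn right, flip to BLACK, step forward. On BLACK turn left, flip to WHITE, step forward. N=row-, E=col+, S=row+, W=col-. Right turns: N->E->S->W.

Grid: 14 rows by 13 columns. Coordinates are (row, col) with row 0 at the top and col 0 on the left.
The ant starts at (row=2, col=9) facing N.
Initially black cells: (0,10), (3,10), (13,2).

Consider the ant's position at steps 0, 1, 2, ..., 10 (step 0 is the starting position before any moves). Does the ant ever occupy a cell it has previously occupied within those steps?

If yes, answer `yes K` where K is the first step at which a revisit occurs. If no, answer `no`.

Answer: yes 6

Derivation:
Step 1: on WHITE (2,9): turn R to E, flip to black, move to (2,10). |black|=4 — new cell
Step 2: on WHITE (2,10): turn R to S, flip to black, move to (3,10). |black|=5 — new cell
Step 3: on BLACK (3,10): turn L to E, flip to white, move to (3,11). |black|=4 — new cell
Step 4: on WHITE (3,11): turn R to S, flip to black, move to (4,11). |black|=5 — new cell
Step 5: on WHITE (4,11): turn R to W, flip to black, move to (4,10). |black|=6 — new cell
Step 6: on WHITE (4,10): turn R to N, flip to black, move to (3,10). |black|=7 — REVISIT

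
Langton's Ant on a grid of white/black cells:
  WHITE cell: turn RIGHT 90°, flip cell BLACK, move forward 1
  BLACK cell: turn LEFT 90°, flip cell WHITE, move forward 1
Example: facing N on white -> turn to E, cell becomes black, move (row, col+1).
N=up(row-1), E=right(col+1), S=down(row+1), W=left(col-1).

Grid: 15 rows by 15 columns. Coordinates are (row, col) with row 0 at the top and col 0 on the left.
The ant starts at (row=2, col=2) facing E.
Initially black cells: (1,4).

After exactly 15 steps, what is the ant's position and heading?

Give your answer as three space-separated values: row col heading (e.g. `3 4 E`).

Answer: 2 1 S

Derivation:
Step 1: on WHITE (2,2): turn R to S, flip to black, move to (3,2). |black|=2
Step 2: on WHITE (3,2): turn R to W, flip to black, move to (3,1). |black|=3
Step 3: on WHITE (3,1): turn R to N, flip to black, move to (2,1). |black|=4
Step 4: on WHITE (2,1): turn R to E, flip to black, move to (2,2). |black|=5
Step 5: on BLACK (2,2): turn L to N, flip to white, move to (1,2). |black|=4
Step 6: on WHITE (1,2): turn R to E, flip to black, move to (1,3). |black|=5
Step 7: on WHITE (1,3): turn R to S, flip to black, move to (2,3). |black|=6
Step 8: on WHITE (2,3): turn R to W, flip to black, move to (2,2). |black|=7
Step 9: on WHITE (2,2): turn R to N, flip to black, move to (1,2). |black|=8
Step 10: on BLACK (1,2): turn L to W, flip to white, move to (1,1). |black|=7
Step 11: on WHITE (1,1): turn R to N, flip to black, move to (0,1). |black|=8
Step 12: on WHITE (0,1): turn R to E, flip to black, move to (0,2). |black|=9
Step 13: on WHITE (0,2): turn R to S, flip to black, move to (1,2). |black|=10
Step 14: on WHITE (1,2): turn R to W, flip to black, move to (1,1). |black|=11
Step 15: on BLACK (1,1): turn L to S, flip to white, move to (2,1). |black|=10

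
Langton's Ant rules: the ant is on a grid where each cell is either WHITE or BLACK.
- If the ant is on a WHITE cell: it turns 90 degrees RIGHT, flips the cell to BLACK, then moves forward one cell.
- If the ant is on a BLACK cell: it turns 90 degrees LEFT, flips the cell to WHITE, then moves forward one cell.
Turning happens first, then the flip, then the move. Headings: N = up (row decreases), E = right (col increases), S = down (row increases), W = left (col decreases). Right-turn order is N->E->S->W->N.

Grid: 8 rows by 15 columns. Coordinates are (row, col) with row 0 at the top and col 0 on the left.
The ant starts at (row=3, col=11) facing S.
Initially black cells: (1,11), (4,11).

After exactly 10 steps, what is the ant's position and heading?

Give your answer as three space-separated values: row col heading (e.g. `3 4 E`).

Answer: 4 10 N

Derivation:
Step 1: on WHITE (3,11): turn R to W, flip to black, move to (3,10). |black|=3
Step 2: on WHITE (3,10): turn R to N, flip to black, move to (2,10). |black|=4
Step 3: on WHITE (2,10): turn R to E, flip to black, move to (2,11). |black|=5
Step 4: on WHITE (2,11): turn R to S, flip to black, move to (3,11). |black|=6
Step 5: on BLACK (3,11): turn L to E, flip to white, move to (3,12). |black|=5
Step 6: on WHITE (3,12): turn R to S, flip to black, move to (4,12). |black|=6
Step 7: on WHITE (4,12): turn R to W, flip to black, move to (4,11). |black|=7
Step 8: on BLACK (4,11): turn L to S, flip to white, move to (5,11). |black|=6
Step 9: on WHITE (5,11): turn R to W, flip to black, move to (5,10). |black|=7
Step 10: on WHITE (5,10): turn R to N, flip to black, move to (4,10). |black|=8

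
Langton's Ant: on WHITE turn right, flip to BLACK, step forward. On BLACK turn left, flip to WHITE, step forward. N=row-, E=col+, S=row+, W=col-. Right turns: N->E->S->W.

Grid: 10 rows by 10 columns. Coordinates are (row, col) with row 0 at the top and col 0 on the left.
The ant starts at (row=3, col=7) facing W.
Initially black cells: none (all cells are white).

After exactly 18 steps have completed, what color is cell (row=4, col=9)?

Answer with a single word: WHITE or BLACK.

Step 1: on WHITE (3,7): turn R to N, flip to black, move to (2,7). |black|=1
Step 2: on WHITE (2,7): turn R to E, flip to black, move to (2,8). |black|=2
Step 3: on WHITE (2,8): turn R to S, flip to black, move to (3,8). |black|=3
Step 4: on WHITE (3,8): turn R to W, flip to black, move to (3,7). |black|=4
Step 5: on BLACK (3,7): turn L to S, flip to white, move to (4,7). |black|=3
Step 6: on WHITE (4,7): turn R to W, flip to black, move to (4,6). |black|=4
Step 7: on WHITE (4,6): turn R to N, flip to black, move to (3,6). |black|=5
Step 8: on WHITE (3,6): turn R to E, flip to black, move to (3,7). |black|=6
Step 9: on WHITE (3,7): turn R to S, flip to black, move to (4,7). |black|=7
Step 10: on BLACK (4,7): turn L to E, flip to white, move to (4,8). |black|=6
Step 11: on WHITE (4,8): turn R to S, flip to black, move to (5,8). |black|=7
Step 12: on WHITE (5,8): turn R to W, flip to black, move to (5,7). |black|=8
Step 13: on WHITE (5,7): turn R to N, flip to black, move to (4,7). |black|=9
Step 14: on WHITE (4,7): turn R to E, flip to black, move to (4,8). |black|=10
Step 15: on BLACK (4,8): turn L to N, flip to white, move to (3,8). |black|=9
Step 16: on BLACK (3,8): turn L to W, flip to white, move to (3,7). |black|=8
Step 17: on BLACK (3,7): turn L to S, flip to white, move to (4,7). |black|=7
Step 18: on BLACK (4,7): turn L to E, flip to white, move to (4,8). |black|=6

Answer: WHITE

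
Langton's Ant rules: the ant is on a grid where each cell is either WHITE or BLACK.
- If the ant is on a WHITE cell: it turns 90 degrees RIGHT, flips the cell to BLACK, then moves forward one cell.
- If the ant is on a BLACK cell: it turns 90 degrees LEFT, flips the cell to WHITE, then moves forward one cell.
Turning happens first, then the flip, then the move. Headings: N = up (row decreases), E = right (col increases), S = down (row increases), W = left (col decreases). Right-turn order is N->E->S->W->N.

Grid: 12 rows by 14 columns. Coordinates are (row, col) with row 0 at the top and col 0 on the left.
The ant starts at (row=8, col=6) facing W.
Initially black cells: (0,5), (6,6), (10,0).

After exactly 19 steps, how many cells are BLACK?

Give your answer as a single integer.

Step 1: on WHITE (8,6): turn R to N, flip to black, move to (7,6). |black|=4
Step 2: on WHITE (7,6): turn R to E, flip to black, move to (7,7). |black|=5
Step 3: on WHITE (7,7): turn R to S, flip to black, move to (8,7). |black|=6
Step 4: on WHITE (8,7): turn R to W, flip to black, move to (8,6). |black|=7
Step 5: on BLACK (8,6): turn L to S, flip to white, move to (9,6). |black|=6
Step 6: on WHITE (9,6): turn R to W, flip to black, move to (9,5). |black|=7
Step 7: on WHITE (9,5): turn R to N, flip to black, move to (8,5). |black|=8
Step 8: on WHITE (8,5): turn R to E, flip to black, move to (8,6). |black|=9
Step 9: on WHITE (8,6): turn R to S, flip to black, move to (9,6). |black|=10
Step 10: on BLACK (9,6): turn L to E, flip to white, move to (9,7). |black|=9
Step 11: on WHITE (9,7): turn R to S, flip to black, move to (10,7). |black|=10
Step 12: on WHITE (10,7): turn R to W, flip to black, move to (10,6). |black|=11
Step 13: on WHITE (10,6): turn R to N, flip to black, move to (9,6). |black|=12
Step 14: on WHITE (9,6): turn R to E, flip to black, move to (9,7). |black|=13
Step 15: on BLACK (9,7): turn L to N, flip to white, move to (8,7). |black|=12
Step 16: on BLACK (8,7): turn L to W, flip to white, move to (8,6). |black|=11
Step 17: on BLACK (8,6): turn L to S, flip to white, move to (9,6). |black|=10
Step 18: on BLACK (9,6): turn L to E, flip to white, move to (9,7). |black|=9
Step 19: on WHITE (9,7): turn R to S, flip to black, move to (10,7). |black|=10

Answer: 10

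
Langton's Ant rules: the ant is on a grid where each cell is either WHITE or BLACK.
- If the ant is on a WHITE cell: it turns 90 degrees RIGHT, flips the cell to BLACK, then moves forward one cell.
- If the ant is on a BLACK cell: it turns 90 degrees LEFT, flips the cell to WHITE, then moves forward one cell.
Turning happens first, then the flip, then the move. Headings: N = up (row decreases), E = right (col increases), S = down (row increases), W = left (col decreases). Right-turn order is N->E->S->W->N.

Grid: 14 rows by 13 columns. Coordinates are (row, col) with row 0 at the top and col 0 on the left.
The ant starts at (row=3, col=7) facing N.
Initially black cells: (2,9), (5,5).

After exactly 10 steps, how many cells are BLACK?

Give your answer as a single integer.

Step 1: on WHITE (3,7): turn R to E, flip to black, move to (3,8). |black|=3
Step 2: on WHITE (3,8): turn R to S, flip to black, move to (4,8). |black|=4
Step 3: on WHITE (4,8): turn R to W, flip to black, move to (4,7). |black|=5
Step 4: on WHITE (4,7): turn R to N, flip to black, move to (3,7). |black|=6
Step 5: on BLACK (3,7): turn L to W, flip to white, move to (3,6). |black|=5
Step 6: on WHITE (3,6): turn R to N, flip to black, move to (2,6). |black|=6
Step 7: on WHITE (2,6): turn R to E, flip to black, move to (2,7). |black|=7
Step 8: on WHITE (2,7): turn R to S, flip to black, move to (3,7). |black|=8
Step 9: on WHITE (3,7): turn R to W, flip to black, move to (3,6). |black|=9
Step 10: on BLACK (3,6): turn L to S, flip to white, move to (4,6). |black|=8

Answer: 8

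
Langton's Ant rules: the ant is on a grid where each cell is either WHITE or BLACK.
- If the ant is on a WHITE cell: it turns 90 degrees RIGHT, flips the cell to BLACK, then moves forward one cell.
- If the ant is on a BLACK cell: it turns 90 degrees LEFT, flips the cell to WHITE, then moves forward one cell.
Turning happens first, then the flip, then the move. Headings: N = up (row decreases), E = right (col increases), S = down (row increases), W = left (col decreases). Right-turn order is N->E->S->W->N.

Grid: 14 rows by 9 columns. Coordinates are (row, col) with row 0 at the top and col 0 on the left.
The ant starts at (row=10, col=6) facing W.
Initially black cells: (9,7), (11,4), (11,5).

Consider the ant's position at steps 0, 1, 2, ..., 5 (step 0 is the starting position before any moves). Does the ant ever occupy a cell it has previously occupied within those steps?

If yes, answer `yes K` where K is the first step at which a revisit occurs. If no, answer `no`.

Answer: no

Derivation:
Step 1: on WHITE (10,6): turn R to N, flip to black, move to (9,6). |black|=4 — new cell
Step 2: on WHITE (9,6): turn R to E, flip to black, move to (9,7). |black|=5 — new cell
Step 3: on BLACK (9,7): turn L to N, flip to white, move to (8,7). |black|=4 — new cell
Step 4: on WHITE (8,7): turn R to E, flip to black, move to (8,8). |black|=5 — new cell
Step 5: on WHITE (8,8): turn R to S, flip to black, move to (9,8). |black|=6 — new cell
No revisit within 5 steps.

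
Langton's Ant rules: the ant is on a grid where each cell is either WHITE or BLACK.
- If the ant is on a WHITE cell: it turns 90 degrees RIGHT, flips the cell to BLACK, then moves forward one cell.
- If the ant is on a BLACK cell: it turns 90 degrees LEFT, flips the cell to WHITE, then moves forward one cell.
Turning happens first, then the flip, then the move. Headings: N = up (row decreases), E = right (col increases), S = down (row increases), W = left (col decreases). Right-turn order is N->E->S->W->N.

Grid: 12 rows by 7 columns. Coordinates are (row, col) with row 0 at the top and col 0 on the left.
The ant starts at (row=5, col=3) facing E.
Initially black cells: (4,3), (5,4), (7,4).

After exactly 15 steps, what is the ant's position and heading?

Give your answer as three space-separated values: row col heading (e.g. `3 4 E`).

Answer: 7 4 S

Derivation:
Step 1: on WHITE (5,3): turn R to S, flip to black, move to (6,3). |black|=4
Step 2: on WHITE (6,3): turn R to W, flip to black, move to (6,2). |black|=5
Step 3: on WHITE (6,2): turn R to N, flip to black, move to (5,2). |black|=6
Step 4: on WHITE (5,2): turn R to E, flip to black, move to (5,3). |black|=7
Step 5: on BLACK (5,3): turn L to N, flip to white, move to (4,3). |black|=6
Step 6: on BLACK (4,3): turn L to W, flip to white, move to (4,2). |black|=5
Step 7: on WHITE (4,2): turn R to N, flip to black, move to (3,2). |black|=6
Step 8: on WHITE (3,2): turn R to E, flip to black, move to (3,3). |black|=7
Step 9: on WHITE (3,3): turn R to S, flip to black, move to (4,3). |black|=8
Step 10: on WHITE (4,3): turn R to W, flip to black, move to (4,2). |black|=9
Step 11: on BLACK (4,2): turn L to S, flip to white, move to (5,2). |black|=8
Step 12: on BLACK (5,2): turn L to E, flip to white, move to (5,3). |black|=7
Step 13: on WHITE (5,3): turn R to S, flip to black, move to (6,3). |black|=8
Step 14: on BLACK (6,3): turn L to E, flip to white, move to (6,4). |black|=7
Step 15: on WHITE (6,4): turn R to S, flip to black, move to (7,4). |black|=8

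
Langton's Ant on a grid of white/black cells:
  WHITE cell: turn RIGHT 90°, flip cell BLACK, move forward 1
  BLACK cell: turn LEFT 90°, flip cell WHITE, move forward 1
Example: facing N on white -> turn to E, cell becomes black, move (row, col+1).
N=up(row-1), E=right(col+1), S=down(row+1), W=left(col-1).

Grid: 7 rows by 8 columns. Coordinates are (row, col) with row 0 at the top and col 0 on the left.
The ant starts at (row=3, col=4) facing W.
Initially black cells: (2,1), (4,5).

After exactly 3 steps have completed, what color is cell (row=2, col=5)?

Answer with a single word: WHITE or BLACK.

Step 1: on WHITE (3,4): turn R to N, flip to black, move to (2,4). |black|=3
Step 2: on WHITE (2,4): turn R to E, flip to black, move to (2,5). |black|=4
Step 3: on WHITE (2,5): turn R to S, flip to black, move to (3,5). |black|=5

Answer: BLACK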